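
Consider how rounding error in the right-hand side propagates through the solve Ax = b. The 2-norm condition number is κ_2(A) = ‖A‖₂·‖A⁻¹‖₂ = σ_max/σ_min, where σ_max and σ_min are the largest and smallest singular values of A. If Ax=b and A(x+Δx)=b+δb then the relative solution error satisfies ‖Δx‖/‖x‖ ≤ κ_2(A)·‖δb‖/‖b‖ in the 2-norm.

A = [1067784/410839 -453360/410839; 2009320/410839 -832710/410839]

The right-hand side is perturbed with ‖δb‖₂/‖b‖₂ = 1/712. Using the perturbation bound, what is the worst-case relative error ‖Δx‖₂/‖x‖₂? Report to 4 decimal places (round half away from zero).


M = AᵀA = [17915327104/584043889 -7464606960/584043889; -7464606960/584043889 3110523300/584043889]. tr(M)=124413316/3455881, det(M)=57600/3455881
char-poly roots: 36 and 1600/3455881
κ_2(A) = √(λ_max/λ_min) = √(36 / (1600/3455881)) = 278.8500
bound on ‖Δx‖/‖x‖: κ·ε = 278.8500·1/712 = 0.3916

0.3916


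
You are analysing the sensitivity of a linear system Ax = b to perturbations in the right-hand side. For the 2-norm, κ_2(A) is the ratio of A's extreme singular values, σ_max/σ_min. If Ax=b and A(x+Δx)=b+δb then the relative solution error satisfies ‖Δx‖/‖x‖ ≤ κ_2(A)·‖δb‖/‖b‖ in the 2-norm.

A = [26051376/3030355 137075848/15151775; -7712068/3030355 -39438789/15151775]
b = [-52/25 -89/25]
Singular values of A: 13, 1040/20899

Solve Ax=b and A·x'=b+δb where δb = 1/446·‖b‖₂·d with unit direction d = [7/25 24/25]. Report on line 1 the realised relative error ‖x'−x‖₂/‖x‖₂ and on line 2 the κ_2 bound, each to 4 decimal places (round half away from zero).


0.0023
0.5857

largest singular value 13, smallest 1040/20899
κ = σ_max/σ_min = 13/(1040/20899) = 261.2375
worst-case relative error ≤ 261.2375 × 1/446 = 0.5857
solve Ax = b  →  x = [58.1537 -55.4907]
‖b‖₂ = 4.1231 and ‖x‖₂ = 80.3808
re-solving with b+δb shifts x by Δx of norm 0.1858
realised ‖Δx‖/‖x‖ = 0.0023
so the bound overstates the realised error by a factor of ≈ 253.4377 (computed from the unrounded values)


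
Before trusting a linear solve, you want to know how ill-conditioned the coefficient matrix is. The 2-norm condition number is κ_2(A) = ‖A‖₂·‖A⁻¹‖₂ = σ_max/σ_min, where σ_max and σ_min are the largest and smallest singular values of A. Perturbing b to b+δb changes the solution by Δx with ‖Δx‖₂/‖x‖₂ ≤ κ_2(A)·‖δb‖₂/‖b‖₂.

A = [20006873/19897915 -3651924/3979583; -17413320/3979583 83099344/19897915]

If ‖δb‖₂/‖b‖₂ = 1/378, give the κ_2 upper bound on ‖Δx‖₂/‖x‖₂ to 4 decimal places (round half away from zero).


M = AᵀA = [4747690543009/235530649225 -904282598772/47106129845; -904282598772/47106129845 4306314512656/235530649225]. tr(M)=2153152213/56012045, det(M)=236421376/7001505625
char-poly roots: 961/25 and 246016/280060225
κ_2(A) = √(λ_max/λ_min) = √((961/25) / (246016/280060225)) = 209.1875
κ_2(A)·‖δb‖/‖b‖ = 0.5534

0.5534


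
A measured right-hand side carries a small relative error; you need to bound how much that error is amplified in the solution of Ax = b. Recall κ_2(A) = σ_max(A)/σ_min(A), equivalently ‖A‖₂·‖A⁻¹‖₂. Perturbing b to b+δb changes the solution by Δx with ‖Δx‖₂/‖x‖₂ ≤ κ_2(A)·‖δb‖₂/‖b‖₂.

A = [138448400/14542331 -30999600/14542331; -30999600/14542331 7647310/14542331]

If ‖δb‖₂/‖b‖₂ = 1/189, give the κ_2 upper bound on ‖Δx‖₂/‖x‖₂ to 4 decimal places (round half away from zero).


1.1443

AᵀA = [11974381120000/125805705481 -2694175236000/125805705481; -2694175236000/125805705481 606458388100/125805705481]; tr = 7484140100/74839801, det = 16000000/74839801
eigenvalues of AᵀA: λ = (tr ± √(tr²−4·det))/2 = 100, 160000/74839801
κ_2(A) = √(λ_max/λ_min) = √(100 / (160000/74839801)) = 216.2750
bound on ‖Δx‖/‖x‖: κ·ε = 216.2750·1/189 = 1.1443


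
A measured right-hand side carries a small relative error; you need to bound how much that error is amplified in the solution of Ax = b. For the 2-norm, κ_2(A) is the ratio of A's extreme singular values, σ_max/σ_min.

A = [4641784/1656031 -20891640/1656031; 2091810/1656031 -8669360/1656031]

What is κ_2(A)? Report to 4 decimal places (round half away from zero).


155.3500

AᵀA = [153383596324/16227447769 -681119137440/16227447769; -681119137440/16227447769 3027327956800/16227447769]; tr = 1892154404/9653449, det = 15366400/9653449
λ_max, λ_min = (1892154404/9653449 ± √3579654933541740816/93189077595601)/2 = 196, 78400/9653449
κ_2(A) = √(λ_max/λ_min) = √(196 / (78400/9653449)) = 155.3500


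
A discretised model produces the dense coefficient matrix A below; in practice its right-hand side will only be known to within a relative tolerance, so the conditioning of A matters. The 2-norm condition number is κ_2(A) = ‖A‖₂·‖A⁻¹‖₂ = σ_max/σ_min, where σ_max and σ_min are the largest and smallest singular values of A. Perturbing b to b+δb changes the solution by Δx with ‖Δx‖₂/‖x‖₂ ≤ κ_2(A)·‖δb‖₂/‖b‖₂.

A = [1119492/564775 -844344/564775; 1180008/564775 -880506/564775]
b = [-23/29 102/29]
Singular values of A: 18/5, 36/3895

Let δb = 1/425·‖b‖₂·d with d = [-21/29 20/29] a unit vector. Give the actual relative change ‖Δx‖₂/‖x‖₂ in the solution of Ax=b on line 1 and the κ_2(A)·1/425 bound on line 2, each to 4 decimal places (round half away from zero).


largest singular value 18/5, smallest 36/3895
κ = σ_max/σ_min = (18/5)/(36/3895) = 389.5000
bound on ‖Δx‖/‖x‖: κ·ε = 389.5000·1/425 = 0.9165
solve Ax = b  →  x = [195.1944 259.3333]
‖b‖ = 3.6056, ‖x‖ = 324.5838
δb = ε·‖b‖·d = [-0.0061 0.0059]; solving A·Δx = δb gives ‖Δx‖ = 0.9179
relative error = 0.0028
realised/bound (from unrounded values) ≈ 0.0031

0.0028
0.9165


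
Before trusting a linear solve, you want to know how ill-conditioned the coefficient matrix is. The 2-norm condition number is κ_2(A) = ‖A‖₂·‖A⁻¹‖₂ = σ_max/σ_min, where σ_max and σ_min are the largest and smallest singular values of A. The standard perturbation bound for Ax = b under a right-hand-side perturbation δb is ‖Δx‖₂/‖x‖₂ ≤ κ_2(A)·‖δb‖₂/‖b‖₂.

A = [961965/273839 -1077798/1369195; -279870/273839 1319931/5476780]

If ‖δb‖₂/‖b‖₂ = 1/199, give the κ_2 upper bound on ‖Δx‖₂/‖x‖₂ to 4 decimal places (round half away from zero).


1.6781

form AᵀA = [1003703878125/74987797921 -451662490125/149975595842; -451662490125/149975595842 813143772225/1199804766736] with trace 10037124225/713744656 and determinant 1265625/713744656
λ_max, λ_min = (10037124225/713744656 ± √100740249375760850625/509431433968558336)/2 = 225/16, 5625/44609041
κ = σ_max/σ_min = (15/4)/(75/6679) = 333.9500
κ_2(A)·‖δb‖/‖b‖ = 1.6781


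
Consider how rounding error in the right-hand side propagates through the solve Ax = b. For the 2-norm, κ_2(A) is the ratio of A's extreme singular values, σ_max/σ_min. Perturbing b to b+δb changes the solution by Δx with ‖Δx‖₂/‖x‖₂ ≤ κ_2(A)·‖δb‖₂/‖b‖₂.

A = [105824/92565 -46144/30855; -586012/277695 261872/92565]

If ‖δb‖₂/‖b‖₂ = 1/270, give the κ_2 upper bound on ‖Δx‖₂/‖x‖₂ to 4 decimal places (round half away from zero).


0.7563

M = AᵀA = [1537019152/266832225 -683074112/88944075; -683074112/88944075 303599872/29648025]. tr(M)=170776720/10673289, det(M)=65536/10673289
λ_max, λ_min = (170776720/10673289 ± √29161890155286784/113919098077521)/2 = 16, 4096/10673289
so κ_2 = √(16 / (4096/10673289)) = 204.1875
worst-case relative error ≤ 204.1875 × 1/270 = 0.7563


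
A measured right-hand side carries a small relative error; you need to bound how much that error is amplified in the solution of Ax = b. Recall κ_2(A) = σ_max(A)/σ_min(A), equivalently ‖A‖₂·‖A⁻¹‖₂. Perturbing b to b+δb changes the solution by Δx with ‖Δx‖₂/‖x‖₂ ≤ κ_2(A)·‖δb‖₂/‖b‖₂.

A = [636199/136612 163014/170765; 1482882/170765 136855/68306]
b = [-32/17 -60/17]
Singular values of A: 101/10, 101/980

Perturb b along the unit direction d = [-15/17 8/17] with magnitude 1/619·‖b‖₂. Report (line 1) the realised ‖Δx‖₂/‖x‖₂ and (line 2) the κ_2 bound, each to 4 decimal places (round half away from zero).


0.1583
0.1583

from the listed singular values, σ₁ = 101/10, σ_n = 101/980
κ_2(A) = (101/10) / (101/980) = 98.0000
perturbation bound = 98.0000·1/619 = 0.1583
solve Ax = b  →  x = [-0.3864 -0.0869]
‖b‖ = 4.0000, ‖x‖ = 0.3960
Δx = A⁻¹·δb where δb = 1/619·4.0000·d; ‖Δx‖ = 0.0627
relative error = 0.1583
so the bound is sharp here: realised error equals the bound


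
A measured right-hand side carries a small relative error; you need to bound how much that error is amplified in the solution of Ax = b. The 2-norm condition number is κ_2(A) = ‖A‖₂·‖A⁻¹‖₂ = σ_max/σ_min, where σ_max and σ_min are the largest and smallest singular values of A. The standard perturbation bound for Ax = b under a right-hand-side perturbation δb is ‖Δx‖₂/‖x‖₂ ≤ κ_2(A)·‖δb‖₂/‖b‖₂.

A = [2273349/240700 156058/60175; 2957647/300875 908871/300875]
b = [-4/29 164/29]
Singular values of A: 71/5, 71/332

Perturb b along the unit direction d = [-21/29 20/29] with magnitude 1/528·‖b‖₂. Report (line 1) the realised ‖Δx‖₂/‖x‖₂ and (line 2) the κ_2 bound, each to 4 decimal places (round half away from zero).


0.0027
0.1258

largest singular value 71/5, smallest 71/332
κ_2(A) = (71/5) / (71/332) = 66.4000
perturbation bound = 66.4000·1/528 = 0.1258
solve Ax = b  →  x = [-4.9668 18.0349]
2-norm of b is 5.6569; of x, 18.7063
with δb = [-0.0078 0.0074], A·Δx = δb → ‖Δx‖ = 0.0501
dividing the unrounded norms, ‖Δx‖/‖x‖ = 0.0027
so the bound overstates the realised error by a factor of ≈ 46.9572 (computed from the unrounded values)


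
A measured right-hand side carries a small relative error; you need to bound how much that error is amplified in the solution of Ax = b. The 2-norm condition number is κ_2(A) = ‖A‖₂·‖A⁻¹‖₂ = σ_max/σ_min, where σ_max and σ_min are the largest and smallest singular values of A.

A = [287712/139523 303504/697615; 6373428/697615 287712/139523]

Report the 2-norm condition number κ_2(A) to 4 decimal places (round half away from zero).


form AᵀA = [25395621264/289510225 1142792064/57902045; 1142792064/57902045 1285883136/289510225] with trace 634896/6889 and determinant 331776/4305625
solving λ² − 634896/6889·λ + 331776/4305625 = 0 gives λ = 2304/25, 144/172225
σ_max=√(2304/25)=(48/5), σ_min=√(144/172225)=(12/415) → κ = 332.0000

332.0000


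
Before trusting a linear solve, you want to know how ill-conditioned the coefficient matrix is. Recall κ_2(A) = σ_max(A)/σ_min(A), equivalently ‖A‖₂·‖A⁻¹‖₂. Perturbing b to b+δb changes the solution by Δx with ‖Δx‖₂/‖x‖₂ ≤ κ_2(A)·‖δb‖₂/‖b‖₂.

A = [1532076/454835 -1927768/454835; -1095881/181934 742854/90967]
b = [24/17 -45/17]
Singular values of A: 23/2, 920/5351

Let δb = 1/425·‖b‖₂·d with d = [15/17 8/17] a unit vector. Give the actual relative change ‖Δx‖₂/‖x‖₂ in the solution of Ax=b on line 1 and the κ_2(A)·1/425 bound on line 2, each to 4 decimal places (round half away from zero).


largest singular value 23/2, smallest 920/5351
κ_2(A) = (23/2) / (920/5351) = 66.8875
worst-case relative error ≤ 66.8875 × 1/425 = 0.1574
solve Ax = b  →  x = [0.1565 -0.2087]
2-norm of b is 3.0000; of x, 0.2609
Δx = A⁻¹·δb where δb = 1/425·3.0000·d; ‖Δx‖ = 0.0411
relative error = 0.1574
realised/bound = 1 exactly: the bound is attained for this b and d

0.1574
0.1574


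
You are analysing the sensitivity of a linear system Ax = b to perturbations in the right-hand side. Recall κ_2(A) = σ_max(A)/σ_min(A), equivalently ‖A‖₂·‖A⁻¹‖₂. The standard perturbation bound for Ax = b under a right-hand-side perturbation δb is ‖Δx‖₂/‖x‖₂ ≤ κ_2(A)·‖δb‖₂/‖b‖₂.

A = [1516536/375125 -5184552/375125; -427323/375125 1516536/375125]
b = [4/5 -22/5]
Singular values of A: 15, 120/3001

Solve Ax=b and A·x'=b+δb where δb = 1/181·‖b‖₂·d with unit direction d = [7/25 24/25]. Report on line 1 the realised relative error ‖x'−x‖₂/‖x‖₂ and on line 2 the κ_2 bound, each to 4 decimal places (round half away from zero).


0.0062
2.0725

largest singular value 15, smallest 120/3001
κ_2(A) = 15 / (120/3001) = 375.1250
worst-case relative error ≤ 375.1250 × 1/181 = 2.0725
solve Ax = b  →  x = [-95.9947 -28.1373]
‖b‖ = 4.4721, ‖x‖ = 100.0334
with δb = [0.0069 0.0237], A·Δx = δb → ‖Δx‖ = 0.6179
dividing the unrounded norms, ‖Δx‖/‖x‖ = 0.0062
realised/bound (from unrounded values) ≈ 0.0030


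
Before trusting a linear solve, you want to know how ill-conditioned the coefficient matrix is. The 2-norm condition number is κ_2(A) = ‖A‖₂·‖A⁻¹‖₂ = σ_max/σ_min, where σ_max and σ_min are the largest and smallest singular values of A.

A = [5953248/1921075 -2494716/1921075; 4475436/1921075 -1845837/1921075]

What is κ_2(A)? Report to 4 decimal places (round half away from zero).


form AᵀA = [2218827565584/147621166225 -36980141436/5904846649; -36980141436/5904846649 385228886049/147621166225] with trace 15408618057/873498025 and determinant 49787136/21837450625
solving λ² − 15408618057/873498025·λ + 49787136/21837450625 = 0 gives λ = 441/25, 112896/873498025
κ_2(A) = √(λ_max/λ_min) = √((441/25) / (112896/873498025)) = 369.4375

369.4375


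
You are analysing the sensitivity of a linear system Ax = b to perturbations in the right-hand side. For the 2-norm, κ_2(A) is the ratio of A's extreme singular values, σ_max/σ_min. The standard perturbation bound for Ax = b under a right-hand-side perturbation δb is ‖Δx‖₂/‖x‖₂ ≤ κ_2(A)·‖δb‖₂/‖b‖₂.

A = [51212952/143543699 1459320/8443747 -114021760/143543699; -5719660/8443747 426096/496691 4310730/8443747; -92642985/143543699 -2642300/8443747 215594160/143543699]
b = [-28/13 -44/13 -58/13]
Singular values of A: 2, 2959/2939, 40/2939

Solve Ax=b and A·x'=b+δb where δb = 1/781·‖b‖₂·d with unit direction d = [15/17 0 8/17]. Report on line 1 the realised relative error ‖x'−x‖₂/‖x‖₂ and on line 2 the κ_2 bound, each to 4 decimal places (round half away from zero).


from the listed singular values, σ₁ = 2, σ_n = 40/2939
κ_2(A) = 2 / (40/2939) = 146.9500
bound on ‖Δx‖/‖x‖: κ·ε = 146.9500·1/781 = 0.1882
solve Ax = b  →  x = [-237.7602 -114.8721 -129.0721]
2-norm of b is 6.0000; of x, 293.9135
re-solving with b+δb shifts x by Δx of norm 0.5645
relative error = 0.0019
tightness: 0.0019 against a bound of 0.1882 (unrounded ratio ≈ 0.0102)

0.0019
0.1882


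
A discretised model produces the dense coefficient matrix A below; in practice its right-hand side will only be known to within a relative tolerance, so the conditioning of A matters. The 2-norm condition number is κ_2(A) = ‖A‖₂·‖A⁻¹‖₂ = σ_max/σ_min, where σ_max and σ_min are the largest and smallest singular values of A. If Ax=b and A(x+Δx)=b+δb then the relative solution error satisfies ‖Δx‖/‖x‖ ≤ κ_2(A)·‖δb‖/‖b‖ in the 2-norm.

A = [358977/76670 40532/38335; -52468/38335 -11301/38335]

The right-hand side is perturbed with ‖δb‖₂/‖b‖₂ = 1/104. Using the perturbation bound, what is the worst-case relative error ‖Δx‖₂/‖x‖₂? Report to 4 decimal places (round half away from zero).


AᵀA = [5595042025/235131556 314718750/58782889; 314718750/58782889 70822225/58782889]; tr = 3496925/139876, det = 625/139876
eigenvalues of AᵀA: λ = (tr ± √(tr²−4·det))/2 = 25, 25/139876
κ = σ_max/σ_min = 5/(5/374) = 374.0000
bound on ‖Δx‖/‖x‖: κ·ε = 374.0000·1/104 = 3.5962

3.5962


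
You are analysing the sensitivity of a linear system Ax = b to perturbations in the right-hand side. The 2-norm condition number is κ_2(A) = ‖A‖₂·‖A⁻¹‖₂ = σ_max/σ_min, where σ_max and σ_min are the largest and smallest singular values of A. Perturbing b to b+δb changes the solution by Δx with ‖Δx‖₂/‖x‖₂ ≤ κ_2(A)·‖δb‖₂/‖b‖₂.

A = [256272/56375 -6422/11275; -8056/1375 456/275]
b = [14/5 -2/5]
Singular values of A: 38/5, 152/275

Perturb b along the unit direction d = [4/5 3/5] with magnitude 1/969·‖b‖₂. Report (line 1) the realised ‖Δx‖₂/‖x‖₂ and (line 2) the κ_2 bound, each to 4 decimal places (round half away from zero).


0.0015
0.0142

σ_max = 38/5, σ_min = 152/275
κ = σ_max/σ_min = (38/5)/(152/275) = 13.7500
κ_2(A)·‖δb‖/‖b‖ = 0.0142
solve Ax = b  →  x = [1.0510 3.4724]
‖b‖ = 2.8284, ‖x‖ = 3.6280
Δx = A⁻¹·δb where δb = 1/969·2.8284·d; ‖Δx‖ = 0.0053
relative error = 0.0015
tightness: 0.0015 against a bound of 0.0142 (unrounded ratio ≈ 0.1026)


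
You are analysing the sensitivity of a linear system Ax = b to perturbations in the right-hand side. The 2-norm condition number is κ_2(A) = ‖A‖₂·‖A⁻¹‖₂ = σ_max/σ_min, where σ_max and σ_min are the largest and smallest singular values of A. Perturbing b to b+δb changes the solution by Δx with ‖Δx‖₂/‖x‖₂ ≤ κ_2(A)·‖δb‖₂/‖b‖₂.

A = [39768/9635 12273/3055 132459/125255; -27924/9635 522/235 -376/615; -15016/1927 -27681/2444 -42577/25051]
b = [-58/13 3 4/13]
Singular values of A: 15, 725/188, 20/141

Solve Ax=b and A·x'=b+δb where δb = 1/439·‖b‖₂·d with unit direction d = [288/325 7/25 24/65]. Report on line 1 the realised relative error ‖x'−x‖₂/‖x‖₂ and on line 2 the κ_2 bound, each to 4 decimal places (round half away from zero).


0.0041
0.2409

from the listed singular values, σ₁ = 15, σ_n = 20/141
κ = σ_max/σ_min = 15/(20/141) = 105.7500
worst-case relative error ≤ 105.7500 × 1/439 = 0.2409
solve Ax = b  →  x = [3.7551 0.5157 -20.8339]
‖b‖₂ = 5.3852 and ‖x‖₂ = 21.1758
δb = ε·‖b‖·d = [0.0109 0.0034 0.0045]; solving A·Δx = δb gives ‖Δx‖ = 0.0865
realised ‖Δx‖/‖x‖ = 0.0041
tightness: 0.0041 against a bound of 0.2409 (unrounded ratio ≈ 0.0170)


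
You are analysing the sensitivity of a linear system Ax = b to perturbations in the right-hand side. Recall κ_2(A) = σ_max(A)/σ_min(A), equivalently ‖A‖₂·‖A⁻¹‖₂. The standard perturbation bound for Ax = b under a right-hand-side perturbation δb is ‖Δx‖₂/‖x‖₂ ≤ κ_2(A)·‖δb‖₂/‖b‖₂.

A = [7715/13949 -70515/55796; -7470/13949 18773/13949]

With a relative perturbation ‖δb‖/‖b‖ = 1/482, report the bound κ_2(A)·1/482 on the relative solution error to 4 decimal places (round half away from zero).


0.1228

M = AᵀA = [137125/231361 -1313865/925444; -1313865/925444 12617329/3701776]. tr(M)=87641/21904, det(M)=25/5476
char-poly roots: 4 and 25/21904
so κ_2 = √(4 / (25/21904)) = 59.2000
perturbation bound = 59.2000·1/482 = 0.1228


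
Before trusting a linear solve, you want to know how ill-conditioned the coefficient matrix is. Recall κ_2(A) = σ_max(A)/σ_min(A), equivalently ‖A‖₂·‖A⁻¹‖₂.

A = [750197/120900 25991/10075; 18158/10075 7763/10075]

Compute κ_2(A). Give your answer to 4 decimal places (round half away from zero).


form AᵀA = [976438729/23386896 33903835/1948908; 33903835/1948908 1177274/162409] with trace 6780865/138384 and determinant 2401/138384
λ_max, λ_min = (6780865/138384 ± √45978801108289/19150131456)/2 = 49, 49/138384
so κ_2 = √(49 / (49/138384)) = 372.0000

372.0000


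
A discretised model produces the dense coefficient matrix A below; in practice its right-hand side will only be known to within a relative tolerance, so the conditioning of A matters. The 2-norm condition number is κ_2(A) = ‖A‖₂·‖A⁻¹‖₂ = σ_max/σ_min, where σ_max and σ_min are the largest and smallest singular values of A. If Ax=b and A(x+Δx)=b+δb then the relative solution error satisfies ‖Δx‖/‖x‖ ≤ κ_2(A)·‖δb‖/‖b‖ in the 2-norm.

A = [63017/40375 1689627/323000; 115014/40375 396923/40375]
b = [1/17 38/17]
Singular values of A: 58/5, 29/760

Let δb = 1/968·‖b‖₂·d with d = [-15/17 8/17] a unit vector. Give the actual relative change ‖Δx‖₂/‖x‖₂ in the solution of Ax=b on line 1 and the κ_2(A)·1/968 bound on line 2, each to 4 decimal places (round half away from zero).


0.0023
0.3140

from the listed singular values, σ₁ = 58/5, σ_n = 29/760
condition number: (58/5) ÷ (29/760) = 304.0000
worst-case relative error ≤ 304.0000 × 1/968 = 0.3140
solve Ax = b  →  x = [-25.1103 7.5034]
‖b‖ = 2.2361, ‖x‖ = 26.2075
δb = ε·‖b‖·d = [-0.0020 0.0011]; solving A·Δx = δb gives ‖Δx‖ = 0.0605
realised ‖Δx‖/‖x‖ = 0.0023
so the bound overstates the realised error by a factor of ≈ 135.9559 (computed from the unrounded values)


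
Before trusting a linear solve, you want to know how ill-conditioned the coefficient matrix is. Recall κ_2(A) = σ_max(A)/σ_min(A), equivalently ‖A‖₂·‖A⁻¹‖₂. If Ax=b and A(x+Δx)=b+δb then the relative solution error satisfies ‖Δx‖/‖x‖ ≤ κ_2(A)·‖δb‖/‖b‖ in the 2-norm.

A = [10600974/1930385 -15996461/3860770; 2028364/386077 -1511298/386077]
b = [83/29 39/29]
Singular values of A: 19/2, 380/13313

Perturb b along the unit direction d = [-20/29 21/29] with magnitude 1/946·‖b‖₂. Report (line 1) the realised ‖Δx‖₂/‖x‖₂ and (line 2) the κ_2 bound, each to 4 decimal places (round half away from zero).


0.0033
0.3518

from the listed singular values, σ₁ = 19/2, σ_n = 380/13313
κ_2(A) = (19/2) / (380/13313) = 332.8250
bound on ‖Δx‖/‖x‖: κ·ε = 332.8250·1/946 = 0.3518
solve Ax = b  →  x = [-20.7679 -28.2168]
‖b‖₂ = 3.1623 and ‖x‖₂ = 35.0356
re-solving with b+δb shifts x by Δx of norm 0.1171
relative error = 0.0033
so the bound overstates the realised error by a factor of ≈ 105.2528 (computed from the unrounded values)


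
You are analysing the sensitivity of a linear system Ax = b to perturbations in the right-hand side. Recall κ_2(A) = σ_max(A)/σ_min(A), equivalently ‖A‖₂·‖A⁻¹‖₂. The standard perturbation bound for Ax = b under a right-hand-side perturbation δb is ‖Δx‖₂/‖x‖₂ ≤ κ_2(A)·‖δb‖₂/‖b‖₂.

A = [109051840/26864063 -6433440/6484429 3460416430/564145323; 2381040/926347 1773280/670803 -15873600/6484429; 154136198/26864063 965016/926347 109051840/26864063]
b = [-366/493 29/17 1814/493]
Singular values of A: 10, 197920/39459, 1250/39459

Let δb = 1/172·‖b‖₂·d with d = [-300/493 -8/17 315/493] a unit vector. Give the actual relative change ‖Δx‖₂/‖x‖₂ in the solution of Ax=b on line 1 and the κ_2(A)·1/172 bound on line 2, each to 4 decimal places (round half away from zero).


from the listed singular values, σ₁ = 10, σ_n = 1250/39459
κ_2(A) = 10 / (1250/39459) = 315.6720
κ_2(A)·‖δb‖/‖b‖ = 1.8353
solve Ax = b  →  x = [-26.9464 50.8664 25.9394]
2-norm of b is 4.1231; of x, 63.1375
Δx = A⁻¹·δb where δb = 1/172·4.1231·d; ‖Δx‖ = 0.7567
dividing the unrounded norms, ‖Δx‖/‖x‖ = 0.0120
so the bound overstates the realised error by a factor of ≈ 153.1311 (computed from the unrounded values)

0.0120
1.8353


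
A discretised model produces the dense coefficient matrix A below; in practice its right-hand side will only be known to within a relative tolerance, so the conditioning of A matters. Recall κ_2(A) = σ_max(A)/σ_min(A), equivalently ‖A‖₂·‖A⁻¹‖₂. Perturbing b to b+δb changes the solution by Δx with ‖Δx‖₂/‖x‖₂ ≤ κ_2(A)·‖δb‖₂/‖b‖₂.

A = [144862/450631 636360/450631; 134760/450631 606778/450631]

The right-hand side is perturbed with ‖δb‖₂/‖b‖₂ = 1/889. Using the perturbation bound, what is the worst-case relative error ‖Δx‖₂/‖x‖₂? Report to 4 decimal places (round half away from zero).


M = AᵀA = [46546084/241460521 206841600/241460521; 206841600/241460521 919302724/241460521]. tr(M)=574568/143641, det(M)=16/143641
solving λ² − 574568/143641·λ + 16/143641 = 0 gives λ = 4, 4/143641
so κ_2 = √(4 / (4/143641)) = 379.0000
bound on ‖Δx‖/‖x‖: κ·ε = 379.0000·1/889 = 0.4263

0.4263


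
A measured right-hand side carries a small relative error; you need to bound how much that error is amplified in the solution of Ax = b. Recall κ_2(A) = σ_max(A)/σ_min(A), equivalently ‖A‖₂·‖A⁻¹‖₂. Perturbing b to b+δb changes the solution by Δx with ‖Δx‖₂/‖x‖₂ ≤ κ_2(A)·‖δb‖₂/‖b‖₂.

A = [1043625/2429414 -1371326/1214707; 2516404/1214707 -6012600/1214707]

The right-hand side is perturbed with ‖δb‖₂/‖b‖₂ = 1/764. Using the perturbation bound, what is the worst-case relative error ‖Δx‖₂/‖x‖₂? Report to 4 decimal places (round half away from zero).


0.1864

M = AᵀA = [15715829569/3511036516 -9426356775/877759129; -9426356775/877759129 22624564996/877759129]. tr(M)=628485737/20775364, det(M)=234256/5193841
eigenvalues of AᵀA: λ = (tr ± √(tr²−4·det))/2 = 121/4, 7744/5193841
so κ_2 = √((121/4) / (7744/5193841)) = 142.4375
bound on ‖Δx‖/‖x‖: κ·ε = 142.4375·1/764 = 0.1864


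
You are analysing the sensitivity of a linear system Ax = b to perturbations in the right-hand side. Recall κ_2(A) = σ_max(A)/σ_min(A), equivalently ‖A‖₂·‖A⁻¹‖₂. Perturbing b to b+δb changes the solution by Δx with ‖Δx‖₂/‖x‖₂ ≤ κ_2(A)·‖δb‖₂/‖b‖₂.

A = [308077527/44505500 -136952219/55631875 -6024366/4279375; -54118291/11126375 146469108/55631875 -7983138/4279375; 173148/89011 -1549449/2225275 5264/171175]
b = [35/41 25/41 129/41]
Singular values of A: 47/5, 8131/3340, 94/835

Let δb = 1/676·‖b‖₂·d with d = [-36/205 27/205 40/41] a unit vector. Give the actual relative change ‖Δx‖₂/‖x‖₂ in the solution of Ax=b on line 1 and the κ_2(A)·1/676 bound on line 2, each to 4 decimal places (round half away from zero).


largest singular value 47/5, smallest 94/835
κ = σ_max/σ_min = (47/5)/(94/835) = 83.5000
worst-case relative error ≤ 83.5000 × 1/676 = 0.1235
solve Ax = b  →  x = [9.9820 23.6803 7.0674]
‖b‖ = 3.3166, ‖x‖ = 26.6523
δb = ε·‖b‖·d = [-0.0009 0.0006 0.0048]; solving A·Δx = δb gives ‖Δx‖ = 0.0436
relative error = 0.0016
so the bound overstates the realised error by a factor of ≈ 75.5382 (computed from the unrounded values)

0.0016
0.1235


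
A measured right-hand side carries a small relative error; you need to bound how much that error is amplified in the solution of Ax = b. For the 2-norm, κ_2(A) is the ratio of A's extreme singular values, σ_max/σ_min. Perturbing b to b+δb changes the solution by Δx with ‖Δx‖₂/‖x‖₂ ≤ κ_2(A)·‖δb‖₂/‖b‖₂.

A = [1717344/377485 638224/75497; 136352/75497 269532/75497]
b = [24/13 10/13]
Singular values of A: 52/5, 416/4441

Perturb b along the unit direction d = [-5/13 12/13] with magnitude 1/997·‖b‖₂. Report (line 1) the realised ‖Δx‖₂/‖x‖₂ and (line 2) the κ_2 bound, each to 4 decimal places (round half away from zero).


0.1114
0.1114

σ_max = 52/5, σ_min = 416/4441
κ = σ_max/σ_min = (52/5)/(416/4441) = 111.0250
worst-case relative error ≤ 111.0250 × 1/997 = 0.1114
solve Ax = b  →  x = [0.0905 0.1697]
2-norm of b is 2.0000; of x, 0.1923
δb = ε·‖b‖·d = [-0.0008 0.0019]; solving A·Δx = δb gives ‖Δx‖ = 0.0214
realised ‖Δx‖/‖x‖ = 0.1114
so the bound is sharp here: realised error equals the bound


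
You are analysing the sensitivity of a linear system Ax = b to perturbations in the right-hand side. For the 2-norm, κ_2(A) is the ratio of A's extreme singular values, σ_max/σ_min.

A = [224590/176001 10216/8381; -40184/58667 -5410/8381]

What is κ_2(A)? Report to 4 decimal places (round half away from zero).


357.0000

M = AᵀA = [224821636/107184609 10195840/5104029; 10195840/5104029 462404/243049]. tr(M)=509800/127449, det(M)=16/127449
solving λ² − 509800/127449·λ + 16/127449 = 0 gives λ = 4, 4/127449
κ_2(A) = √(λ_max/λ_min) = √(4 / (4/127449)) = 357.0000


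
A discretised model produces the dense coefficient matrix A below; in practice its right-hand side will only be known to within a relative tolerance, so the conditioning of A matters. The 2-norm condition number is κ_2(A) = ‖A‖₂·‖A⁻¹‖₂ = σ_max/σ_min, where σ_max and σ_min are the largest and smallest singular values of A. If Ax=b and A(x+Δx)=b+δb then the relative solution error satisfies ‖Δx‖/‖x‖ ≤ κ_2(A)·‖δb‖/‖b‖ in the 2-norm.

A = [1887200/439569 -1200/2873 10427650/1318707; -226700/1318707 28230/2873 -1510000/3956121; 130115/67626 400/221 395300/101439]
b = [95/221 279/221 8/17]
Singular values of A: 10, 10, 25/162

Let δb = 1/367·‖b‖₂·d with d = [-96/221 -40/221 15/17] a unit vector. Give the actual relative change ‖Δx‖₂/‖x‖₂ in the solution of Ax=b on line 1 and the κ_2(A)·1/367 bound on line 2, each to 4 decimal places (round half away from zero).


0.1766
0.1766

from the listed singular values, σ₁ = 10, σ_n = 25/162
condition number: 10 ÷ (25/162) = 64.8000
κ_2(A)·‖δb‖/‖b‖ = 0.1766
solve Ax = b  →  x = [0.0253 0.1308 0.0475]
‖b‖₂ = 1.4142 and ‖x‖₂ = 0.1414
δb = ε·‖b‖·d = [-0.0017 -0.0007 0.0034]; solving A·Δx = δb gives ‖Δx‖ = 0.0250
realised ‖Δx‖/‖x‖ = 0.1766
tightness: 0.1766 against a bound of 0.1766; the bound is attained (ratio 1)


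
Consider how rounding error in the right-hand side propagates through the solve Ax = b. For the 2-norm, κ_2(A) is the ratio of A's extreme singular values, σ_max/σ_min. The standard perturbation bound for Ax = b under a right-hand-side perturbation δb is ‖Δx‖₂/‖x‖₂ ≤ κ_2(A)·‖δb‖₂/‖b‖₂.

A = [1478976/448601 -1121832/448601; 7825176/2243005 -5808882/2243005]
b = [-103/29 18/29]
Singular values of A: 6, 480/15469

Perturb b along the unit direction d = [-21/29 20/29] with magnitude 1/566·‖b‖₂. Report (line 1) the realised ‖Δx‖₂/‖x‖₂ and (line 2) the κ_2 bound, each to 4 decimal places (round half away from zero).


σ_max = 6, σ_min = 480/15469
κ_2(A) = 6 / (480/15469) = 193.3625
κ_2(A)·‖δb‖/‖b‖ = 0.3416
solve Ax = b  →  x = [57.7421 77.5450]
‖b‖ = 3.6056, ‖x‖ = 96.6818
δb = ε·‖b‖·d = [-0.0046 0.0044]; solving A·Δx = δb gives ‖Δx‖ = 0.2053
realised ‖Δx‖/‖x‖ = 0.0021
tightness: 0.0021 against a bound of 0.3416 (unrounded ratio ≈ 0.0062)

0.0021
0.3416


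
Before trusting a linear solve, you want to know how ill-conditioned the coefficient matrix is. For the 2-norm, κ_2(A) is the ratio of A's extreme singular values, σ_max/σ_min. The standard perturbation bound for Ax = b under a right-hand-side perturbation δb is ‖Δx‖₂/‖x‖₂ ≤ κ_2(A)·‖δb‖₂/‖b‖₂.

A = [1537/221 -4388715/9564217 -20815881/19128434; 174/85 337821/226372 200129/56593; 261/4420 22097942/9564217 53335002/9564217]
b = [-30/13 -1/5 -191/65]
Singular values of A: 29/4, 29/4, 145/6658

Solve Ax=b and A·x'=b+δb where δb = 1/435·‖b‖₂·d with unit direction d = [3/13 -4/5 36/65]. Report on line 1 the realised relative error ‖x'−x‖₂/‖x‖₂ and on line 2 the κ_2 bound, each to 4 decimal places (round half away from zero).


largest singular value 29/4, smallest 145/6658
condition number: (29/4) ÷ (145/6658) = 332.9000
perturbation bound = 332.9000·1/435 = 0.7653
solve Ax = b  →  x = [-0.3164 84.6548 -35.5981]
‖b‖ = 3.7417, ‖x‖ = 91.8355
Δx = A⁻¹·δb where δb = 1/435·3.7417·d; ‖Δx‖ = 0.3950
relative error = 0.0043
realised/bound (from unrounded values) ≈ 0.0056

0.0043
0.7653


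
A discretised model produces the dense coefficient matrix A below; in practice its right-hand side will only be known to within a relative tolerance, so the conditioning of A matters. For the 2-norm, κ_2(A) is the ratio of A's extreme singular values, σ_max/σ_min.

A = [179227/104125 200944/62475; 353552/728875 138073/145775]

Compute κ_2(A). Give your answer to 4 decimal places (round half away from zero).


AᵀA = [2718388121/850014025 3057860608/510008415; 3057860608/510008415 3440197513/306005049]; tr = 382250626/26471025, det = 130321/26471025
eigenvalues of AᵀA: λ = (tr ± √(tr²−4·det))/2 = 361/25, 361/1058841
σ_max=√(361/25)=(19/5), σ_min=√(361/1058841)=(19/1029) → κ = 205.8000

205.8000


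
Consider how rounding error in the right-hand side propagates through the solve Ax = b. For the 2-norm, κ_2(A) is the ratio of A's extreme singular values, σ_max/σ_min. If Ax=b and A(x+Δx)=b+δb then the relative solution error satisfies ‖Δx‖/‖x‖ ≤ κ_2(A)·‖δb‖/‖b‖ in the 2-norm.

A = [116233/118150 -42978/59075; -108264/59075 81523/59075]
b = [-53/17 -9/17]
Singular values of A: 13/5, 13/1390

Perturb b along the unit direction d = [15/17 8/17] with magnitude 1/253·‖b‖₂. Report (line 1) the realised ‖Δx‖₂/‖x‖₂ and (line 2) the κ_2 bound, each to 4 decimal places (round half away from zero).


0.0042
1.0988

σ_max = 13/5, σ_min = 13/1390
κ_2(A) = (13/5) / (13/1390) = 278.0000
worst-case relative error ≤ 278.0000 × 1/253 = 1.0988
solve Ax = b  →  x = [-192.7692 -256.3846]
2-norm of b is 3.1623; of x, 320.7695
Δx = A⁻¹·δb where δb = 1/253·3.1623·d; ‖Δx‖ = 1.3364
relative error = 0.0042
tightness: 0.0042 against a bound of 1.0988 (unrounded ratio ≈ 0.0038)


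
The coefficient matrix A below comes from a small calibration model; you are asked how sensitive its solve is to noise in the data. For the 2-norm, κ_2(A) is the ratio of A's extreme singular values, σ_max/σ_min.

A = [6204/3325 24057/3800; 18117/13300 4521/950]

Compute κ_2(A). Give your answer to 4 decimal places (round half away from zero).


266.0000

AᵀA = [188811909/35378000 46231317/2527000; 46231317/2527000 181154061/2888000]; tr = 77054373/1132096, det = 1185921/18113536
solving λ² − 77054373/1132096·λ + 1185921/18113536 = 0 gives λ = 1089/16, 1089/1132096
κ_2(A) = √(λ_max/λ_min) = √((1089/16) / (1089/1132096)) = 266.0000


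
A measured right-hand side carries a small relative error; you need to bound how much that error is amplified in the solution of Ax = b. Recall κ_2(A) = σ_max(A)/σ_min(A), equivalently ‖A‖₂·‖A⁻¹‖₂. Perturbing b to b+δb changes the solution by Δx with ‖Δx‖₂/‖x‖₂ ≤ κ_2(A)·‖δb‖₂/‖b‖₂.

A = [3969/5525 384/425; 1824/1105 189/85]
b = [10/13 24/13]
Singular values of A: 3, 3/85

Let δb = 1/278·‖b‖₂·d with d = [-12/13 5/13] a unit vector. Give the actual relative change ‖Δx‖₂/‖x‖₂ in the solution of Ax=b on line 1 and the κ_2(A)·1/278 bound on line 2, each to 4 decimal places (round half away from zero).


from the listed singular values, σ₁ = 3, σ_n = 3/85
κ = σ_max/σ_min = 3/(3/85) = 85.0000
worst-case relative error ≤ 85.0000 × 1/278 = 0.3058
solve Ax = b  →  x = [0.4000 0.5333]
‖b‖₂ = 2.0000 and ‖x‖₂ = 0.6667
re-solving with b+δb shifts x by Δx of norm 0.2038
dividing the unrounded norms, ‖Δx‖/‖x‖ = 0.3058
tightness: 0.3058 against a bound of 0.3058; the bound is attained (ratio 1)

0.3058
0.3058


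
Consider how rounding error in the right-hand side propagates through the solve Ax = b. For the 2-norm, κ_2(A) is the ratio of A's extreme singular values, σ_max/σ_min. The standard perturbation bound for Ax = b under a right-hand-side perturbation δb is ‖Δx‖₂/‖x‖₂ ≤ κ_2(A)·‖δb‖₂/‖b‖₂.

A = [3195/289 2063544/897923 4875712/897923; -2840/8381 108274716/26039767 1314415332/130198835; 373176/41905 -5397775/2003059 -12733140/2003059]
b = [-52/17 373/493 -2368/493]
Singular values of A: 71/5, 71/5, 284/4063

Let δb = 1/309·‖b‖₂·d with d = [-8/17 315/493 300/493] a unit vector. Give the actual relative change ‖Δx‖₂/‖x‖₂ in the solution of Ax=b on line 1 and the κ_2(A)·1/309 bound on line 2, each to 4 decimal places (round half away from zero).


σ_max = 71/5, σ_min = 284/4063
condition number: (71/5) ÷ (284/4063) = 203.1500
perturbation bound = 203.1500·1/309 = 0.6574
solve Ax = b  →  x = [-0.3811 13.2505 -5.3954]
2-norm of b is 5.7446; of x, 14.3119
re-solving with b+δb shifts x by Δx of norm 0.2660
dividing the unrounded norms, ‖Δx‖/‖x‖ = 0.0186
tightness: 0.0186 against a bound of 0.6574 (unrounded ratio ≈ 0.0283)

0.0186
0.6574


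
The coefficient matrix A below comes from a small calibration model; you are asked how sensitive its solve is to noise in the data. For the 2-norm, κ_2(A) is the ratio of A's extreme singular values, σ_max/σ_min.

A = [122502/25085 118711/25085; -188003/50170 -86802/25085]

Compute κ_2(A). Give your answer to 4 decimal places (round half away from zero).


86.5000

form AᵀA = [3814883521/100681156 908074125/25170289; 908074125/25170289 865075549/25170289] with trace 8650637/119716 and determinant 83521/119716
λ_max, λ_min = (8650637/119716 ± √74793525305625/14331920656)/2 = 289/4, 289/29929
σ_max=√(289/4)=(17/2), σ_min=√(289/29929)=(17/173) → κ = 86.5000


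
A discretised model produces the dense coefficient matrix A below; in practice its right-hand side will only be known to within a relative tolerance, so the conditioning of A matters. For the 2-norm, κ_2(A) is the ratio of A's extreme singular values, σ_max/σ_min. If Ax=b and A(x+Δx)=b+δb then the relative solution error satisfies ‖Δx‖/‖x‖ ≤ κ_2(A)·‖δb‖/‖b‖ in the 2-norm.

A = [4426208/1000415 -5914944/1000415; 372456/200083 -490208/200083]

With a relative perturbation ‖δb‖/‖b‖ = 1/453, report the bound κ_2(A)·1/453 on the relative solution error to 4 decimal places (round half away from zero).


0.8494

M = AᵀA = [136446177856/5922072025 -181924823808/5922072025; -181924823808/5922072025 242568991744/5922072025]. tr(M)=15160606784/236882881, det(M)=6553600/236882881
λ_max, λ_min = (15160606784/236882881 ± √229837788316471136256/56113499310860161)/2 = 64, 102400/236882881
κ_2(A) = √(λ_max/λ_min) = √(64 / (102400/236882881)) = 384.7750
κ_2(A)·‖δb‖/‖b‖ = 0.8494


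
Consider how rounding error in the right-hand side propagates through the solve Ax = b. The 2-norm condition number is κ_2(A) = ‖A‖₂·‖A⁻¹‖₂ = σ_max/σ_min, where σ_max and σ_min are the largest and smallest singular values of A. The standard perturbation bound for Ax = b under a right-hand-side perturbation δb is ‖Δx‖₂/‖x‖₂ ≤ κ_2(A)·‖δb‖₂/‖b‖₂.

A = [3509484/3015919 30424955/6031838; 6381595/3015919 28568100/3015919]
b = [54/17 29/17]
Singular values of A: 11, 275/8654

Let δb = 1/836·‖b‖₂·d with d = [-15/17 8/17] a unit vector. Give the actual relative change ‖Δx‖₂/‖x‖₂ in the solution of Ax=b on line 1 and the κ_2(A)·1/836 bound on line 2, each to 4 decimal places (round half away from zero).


0.0022
0.4141

from the listed singular values, σ₁ = 11, σ_n = 275/8654
condition number: 11 ÷ (275/8654) = 346.1600
worst-case relative error ≤ 346.1600 × 1/836 = 0.4141
solve Ax = b  →  x = [61.4630 -13.5496]
2-norm of b is 3.6056; of x, 62.9388
with δb = [-0.0038 0.0020], A·Δx = δb → ‖Δx‖ = 0.1357
realised ‖Δx‖/‖x‖ = 0.0022
tightness: 0.0022 against a bound of 0.4141 (unrounded ratio ≈ 0.0052)


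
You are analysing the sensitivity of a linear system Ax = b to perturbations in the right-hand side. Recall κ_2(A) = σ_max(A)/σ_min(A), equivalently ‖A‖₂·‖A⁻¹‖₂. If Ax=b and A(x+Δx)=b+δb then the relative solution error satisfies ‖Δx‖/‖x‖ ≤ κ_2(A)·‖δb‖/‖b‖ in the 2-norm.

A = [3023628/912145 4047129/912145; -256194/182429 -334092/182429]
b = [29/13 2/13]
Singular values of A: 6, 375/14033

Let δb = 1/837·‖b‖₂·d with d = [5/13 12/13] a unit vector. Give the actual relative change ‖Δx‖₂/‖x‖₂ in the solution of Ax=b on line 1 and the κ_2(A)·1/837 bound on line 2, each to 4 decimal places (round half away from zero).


from the listed singular values, σ₁ = 6, σ_n = 375/14033
κ = σ_max/σ_min = 6/(375/14033) = 224.5280
perturbation bound = 224.5280·1/837 = 0.2683
solve Ax = b  →  x = [-29.7371 22.7195]
‖b‖₂ = 2.2361 and ‖x‖₂ = 37.4228
Δx = A⁻¹·δb where δb = 1/837·2.2361·d; ‖Δx‖ = 0.1000
realised ‖Δx‖/‖x‖ = 0.0027
so the bound overstates the realised error by a factor of ≈ 100.4160 (computed from the unrounded values)

0.0027
0.2683
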